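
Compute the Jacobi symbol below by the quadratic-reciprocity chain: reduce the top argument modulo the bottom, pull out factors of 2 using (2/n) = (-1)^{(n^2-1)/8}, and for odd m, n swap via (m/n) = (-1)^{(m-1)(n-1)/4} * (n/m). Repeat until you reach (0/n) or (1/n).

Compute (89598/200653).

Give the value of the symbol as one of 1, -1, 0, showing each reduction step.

1

89598 = 2^1·44799; (2/200653) = -1 since 200653 mod 8 = 5, so (89598/200653) = (-1)^1·(44799/200653); sign now -1
reciprocity: (44799/200653) = +1·(200653/44799) since 44799 mod 4 = 3, 200653 mod 4 = 1; sign now -1
(200653/44799) = (21457/44799)   [reduce mod 44799]
reciprocity: (21457/44799) = +1·(44799/21457) since 21457 mod 4 = 1, 44799 mod 4 = 3; sign now -1
(44799/21457) = (1885/21457)   [reduce mod 21457]
reciprocity: (1885/21457) = +1·(21457/1885) since 1885 mod 4 = 1, 21457 mod 4 = 1; sign now -1
(21457/1885) = (722/1885)   [reduce mod 1885]
722 = 2^1·361; (2/1885) = -1 since 1885 mod 8 = 5, so (722/1885) = (-1)^1·(361/1885); sign now +1
reciprocity: (361/1885) = +1·(1885/361) since 361 mod 4 = 1, 1885 mod 4 = 1; sign now +1
(1885/361) = (80/361)   [reduce mod 361]
80 = 2^4·5; (2/361) = +1 since 361 mod 8 = 1, so (80/361) = (+1)^4·(5/361); sign now +1
reciprocity: (5/361) = +1·(361/5) since 5 mod 4 = 1, 361 mod 4 = 1; sign now +1
(361/5) = (1/5)   [reduce mod 5]
(1/5) = 1; final value = sign = +1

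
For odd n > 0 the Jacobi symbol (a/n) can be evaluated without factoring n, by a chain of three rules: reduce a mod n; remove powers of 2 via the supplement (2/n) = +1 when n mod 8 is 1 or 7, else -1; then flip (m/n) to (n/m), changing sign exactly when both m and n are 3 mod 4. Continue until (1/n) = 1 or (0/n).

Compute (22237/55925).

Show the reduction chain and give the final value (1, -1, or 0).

reciprocity: (22237/55925) = +1·(55925/22237) since 22237 mod 4 = 1, 55925 mod 4 = 1; sign now +1
(55925/22237) = (11451/22237)   [reduce mod 22237]
reciprocity: (11451/22237) = +1·(22237/11451) since 11451 mod 4 = 3, 22237 mod 4 = 1; sign now +1
(22237/11451) = (10786/11451)   [reduce mod 11451]
10786 = 2^1·5393; (2/11451) = -1 since 11451 mod 8 = 3, so (10786/11451) = (-1)^1·(5393/11451); sign now -1
reciprocity: (5393/11451) = +1·(11451/5393) since 5393 mod 4 = 1, 11451 mod 4 = 3; sign now -1
(11451/5393) = (665/5393)   [reduce mod 5393]
reciprocity: (665/5393) = +1·(5393/665) since 665 mod 4 = 1, 5393 mod 4 = 1; sign now -1
(5393/665) = (73/665)   [reduce mod 665]
reciprocity: (73/665) = +1·(665/73) since 73 mod 4 = 1, 665 mod 4 = 1; sign now -1
(665/73) = (8/73)   [reduce mod 73]
8 = 2^3·1; (2/73) = +1 since 73 mod 8 = 1, so (8/73) = (+1)^3·(1/73); sign now -1
(1/73) = 1; final value = sign = -1

-1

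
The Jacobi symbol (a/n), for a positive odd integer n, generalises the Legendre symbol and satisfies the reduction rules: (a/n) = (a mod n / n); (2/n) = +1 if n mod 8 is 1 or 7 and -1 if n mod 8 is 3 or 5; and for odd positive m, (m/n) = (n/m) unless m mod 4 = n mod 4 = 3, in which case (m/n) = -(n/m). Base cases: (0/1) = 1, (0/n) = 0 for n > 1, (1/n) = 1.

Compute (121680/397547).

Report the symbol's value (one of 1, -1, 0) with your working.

-1

factor out 2^4: 121680 = 2^4·7605; with 397547 mod 8 = 3, (2/397547) = -1; sign now +1; continue with (7605/397547)
flip (7605/397547) -> (397547/7605): both odd, 7605 mod 4 = 1, 397547 mod 4 = 3, so the flip contributes +1; sign now +1
(397547/7605): 397547 mod 7605 = 2087, so (397547/7605) = (2087/7605)
flip (2087/7605) -> (7605/2087): both odd, 2087 mod 4 = 3, 7605 mod 4 = 1, so the flip contributes +1; sign now +1
(7605/2087): 7605 mod 2087 = 1344, so (7605/2087) = (1344/2087)
factor out 2^6: 1344 = 2^6·21; with 2087 mod 8 = 7, (2/2087) = +1; sign now +1; continue with (21/2087)
flip (21/2087) -> (2087/21): both odd, 21 mod 4 = 1, 2087 mod 4 = 3, so the flip contributes +1; sign now +1
(2087/21): 2087 mod 21 = 8, so (2087/21) = (8/21)
factor out 2^3: 8 = 2^3·1; with 21 mod 8 = 5, (2/21) = -1; sign now -1; continue with (1/21)
reached (1/21) = 1, so the symbol is -1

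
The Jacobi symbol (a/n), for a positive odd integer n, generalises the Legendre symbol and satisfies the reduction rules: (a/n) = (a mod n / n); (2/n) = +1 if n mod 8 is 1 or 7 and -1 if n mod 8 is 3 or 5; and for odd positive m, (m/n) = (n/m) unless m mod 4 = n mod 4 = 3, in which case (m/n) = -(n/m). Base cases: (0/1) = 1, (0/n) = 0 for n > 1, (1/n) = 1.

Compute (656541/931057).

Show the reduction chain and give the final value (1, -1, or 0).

-1

reciprocity: (656541/931057) = +1·(931057/656541) since 656541 mod 4 = 1, 931057 mod 4 = 1; sign now +1
(931057/656541) = (274516/656541)   [reduce mod 656541]
274516 = 2^2·68629; (2/656541) = -1 since 656541 mod 8 = 5, so (274516/656541) = (-1)^2·(68629/656541); sign now +1
reciprocity: (68629/656541) = +1·(656541/68629) since 68629 mod 4 = 1, 656541 mod 4 = 1; sign now +1
(656541/68629) = (38880/68629)   [reduce mod 68629]
38880 = 2^5·1215; (2/68629) = -1 since 68629 mod 8 = 5, so (38880/68629) = (-1)^5·(1215/68629); sign now -1
reciprocity: (1215/68629) = +1·(68629/1215) since 1215 mod 4 = 3, 68629 mod 4 = 1; sign now -1
(68629/1215) = (589/1215)   [reduce mod 1215]
reciprocity: (589/1215) = +1·(1215/589) since 589 mod 4 = 1, 1215 mod 4 = 3; sign now -1
(1215/589) = (37/589)   [reduce mod 589]
reciprocity: (37/589) = +1·(589/37) since 37 mod 4 = 1, 589 mod 4 = 1; sign now -1
(589/37) = (34/37)   [reduce mod 37]
34 = 2^1·17; (2/37) = -1 since 37 mod 8 = 5, so (34/37) = (-1)^1·(17/37); sign now +1
reciprocity: (17/37) = +1·(37/17) since 17 mod 4 = 1, 37 mod 4 = 1; sign now +1
(37/17) = (3/17)   [reduce mod 17]
reciprocity: (3/17) = +1·(17/3) since 3 mod 4 = 3, 17 mod 4 = 1; sign now +1
(17/3) = (2/3)   [reduce mod 3]
2 = 2^1·1; (2/3) = -1 since 3 mod 8 = 3, so (2/3) = (-1)^1·(1/3); sign now -1
(1/3) = 1; final value = sign = -1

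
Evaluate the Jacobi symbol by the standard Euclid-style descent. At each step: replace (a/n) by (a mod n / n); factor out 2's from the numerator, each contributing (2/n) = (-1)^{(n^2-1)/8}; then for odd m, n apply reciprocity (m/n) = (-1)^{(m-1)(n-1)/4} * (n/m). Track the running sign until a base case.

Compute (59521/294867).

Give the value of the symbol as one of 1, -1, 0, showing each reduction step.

reciprocity: (59521/294867) = +1·(294867/59521) since 59521 mod 4 = 1, 294867 mod 4 = 3; sign now +1
(294867/59521) = (56783/59521)   [reduce mod 59521]
reciprocity: (56783/59521) = +1·(59521/56783) since 56783 mod 4 = 3, 59521 mod 4 = 1; sign now +1
(59521/56783) = (2738/56783)   [reduce mod 56783]
2738 = 2^1·1369; (2/56783) = +1 since 56783 mod 8 = 7, so (2738/56783) = (+1)^1·(1369/56783); sign now +1
reciprocity: (1369/56783) = +1·(56783/1369) since 1369 mod 4 = 1, 56783 mod 4 = 3; sign now +1
(56783/1369) = (654/1369)   [reduce mod 1369]
654 = 2^1·327; (2/1369) = +1 since 1369 mod 8 = 1, so (654/1369) = (+1)^1·(327/1369); sign now +1
reciprocity: (327/1369) = +1·(1369/327) since 327 mod 4 = 3, 1369 mod 4 = 1; sign now +1
(1369/327) = (61/327)   [reduce mod 327]
reciprocity: (61/327) = +1·(327/61) since 61 mod 4 = 1, 327 mod 4 = 3; sign now +1
(327/61) = (22/61)   [reduce mod 61]
22 = 2^1·11; (2/61) = -1 since 61 mod 8 = 5, so (22/61) = (-1)^1·(11/61); sign now -1
reciprocity: (11/61) = +1·(61/11) since 11 mod 4 = 3, 61 mod 4 = 1; sign now -1
(61/11) = (6/11)   [reduce mod 11]
6 = 2^1·3; (2/11) = -1 since 11 mod 8 = 3, so (6/11) = (-1)^1·(3/11); sign now +1
reciprocity: (3/11) = -1·(11/3) since 3 mod 4 = 3, 11 mod 4 = 3; sign now -1
(11/3) = (2/3)   [reduce mod 3]
2 = 2^1·1; (2/3) = -1 since 3 mod 8 = 3, so (2/3) = (-1)^1·(1/3); sign now +1
(1/3) = 1; final value = sign = +1

1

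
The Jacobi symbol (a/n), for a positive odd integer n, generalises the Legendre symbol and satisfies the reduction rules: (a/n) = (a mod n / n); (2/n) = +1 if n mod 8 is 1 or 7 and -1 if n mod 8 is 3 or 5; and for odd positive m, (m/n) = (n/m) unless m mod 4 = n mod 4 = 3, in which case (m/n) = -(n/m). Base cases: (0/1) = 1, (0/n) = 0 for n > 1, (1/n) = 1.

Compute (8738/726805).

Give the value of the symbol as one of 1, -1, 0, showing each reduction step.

factor out 2^1: 8738 = 2^1·4369; with 726805 mod 8 = 5, (2/726805) = -1; sign now -1; continue with (4369/726805)
flip (4369/726805) -> (726805/4369): both odd, 4369 mod 4 = 1, 726805 mod 4 = 1, so the flip contributes +1; sign now -1
(726805/4369): 726805 mod 4369 = 1551, so (726805/4369) = (1551/4369)
flip (1551/4369) -> (4369/1551): both odd, 1551 mod 4 = 3, 4369 mod 4 = 1, so the flip contributes +1; sign now -1
(4369/1551): 4369 mod 1551 = 1267, so (4369/1551) = (1267/1551)
flip (1267/1551) -> (1551/1267): both odd, 1267 mod 4 = 3, 1551 mod 4 = 3, so the flip contributes -1; sign now +1
(1551/1267): 1551 mod 1267 = 284, so (1551/1267) = (284/1267)
factor out 2^2: 284 = 2^2·71; with 1267 mod 8 = 3, (2/1267) = -1; sign now +1; continue with (71/1267)
flip (71/1267) -> (1267/71): both odd, 71 mod 4 = 3, 1267 mod 4 = 3, so the flip contributes -1; sign now -1
(1267/71): 1267 mod 71 = 60, so (1267/71) = (60/71)
factor out 2^2: 60 = 2^2·15; with 71 mod 8 = 7, (2/71) = +1; sign now -1; continue with (15/71)
flip (15/71) -> (71/15): both odd, 15 mod 4 = 3, 71 mod 4 = 3, so the flip contributes -1; sign now +1
(71/15): 71 mod 15 = 11, so (71/15) = (11/15)
flip (11/15) -> (15/11): both odd, 11 mod 4 = 3, 15 mod 4 = 3, so the flip contributes -1; sign now -1
(15/11): 15 mod 11 = 4, so (15/11) = (4/11)
factor out 2^2: 4 = 2^2·1; with 11 mod 8 = 3, (2/11) = -1; sign now -1; continue with (1/11)
reached (1/11) = 1, so the symbol is -1

-1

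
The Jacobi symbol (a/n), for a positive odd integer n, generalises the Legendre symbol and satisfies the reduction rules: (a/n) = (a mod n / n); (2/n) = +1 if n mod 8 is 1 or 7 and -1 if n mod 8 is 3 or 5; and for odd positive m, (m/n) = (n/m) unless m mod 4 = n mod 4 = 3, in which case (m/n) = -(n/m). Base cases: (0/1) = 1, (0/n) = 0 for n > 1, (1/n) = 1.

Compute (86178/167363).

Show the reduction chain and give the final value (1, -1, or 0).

factor out 2^1: 86178 = 2^1·43089; with 167363 mod 8 = 3, (2/167363) = -1; sign now -1; continue with (43089/167363)
flip (43089/167363) -> (167363/43089): both odd, 43089 mod 4 = 1, 167363 mod 4 = 3, so the flip contributes +1; sign now -1
(167363/43089): 167363 mod 43089 = 38096, so (167363/43089) = (38096/43089)
factor out 2^4: 38096 = 2^4·2381; with 43089 mod 8 = 1, (2/43089) = +1; sign now -1; continue with (2381/43089)
flip (2381/43089) -> (43089/2381): both odd, 2381 mod 4 = 1, 43089 mod 4 = 1, so the flip contributes +1; sign now -1
(43089/2381): 43089 mod 2381 = 231, so (43089/2381) = (231/2381)
flip (231/2381) -> (2381/231): both odd, 231 mod 4 = 3, 2381 mod 4 = 1, so the flip contributes +1; sign now -1
(2381/231): 2381 mod 231 = 71, so (2381/231) = (71/231)
flip (71/231) -> (231/71): both odd, 71 mod 4 = 3, 231 mod 4 = 3, so the flip contributes -1; sign now +1
(231/71): 231 mod 71 = 18, so (231/71) = (18/71)
factor out 2^1: 18 = 2^1·9; with 71 mod 8 = 7, (2/71) = +1; sign now +1; continue with (9/71)
flip (9/71) -> (71/9): both odd, 9 mod 4 = 1, 71 mod 4 = 3, so the flip contributes +1; sign now +1
(71/9): 71 mod 9 = 8, so (71/9) = (8/9)
factor out 2^3: 8 = 2^3·1; with 9 mod 8 = 1, (2/9) = +1; sign now +1; continue with (1/9)
reached (1/9) = 1, so the symbol is +1

1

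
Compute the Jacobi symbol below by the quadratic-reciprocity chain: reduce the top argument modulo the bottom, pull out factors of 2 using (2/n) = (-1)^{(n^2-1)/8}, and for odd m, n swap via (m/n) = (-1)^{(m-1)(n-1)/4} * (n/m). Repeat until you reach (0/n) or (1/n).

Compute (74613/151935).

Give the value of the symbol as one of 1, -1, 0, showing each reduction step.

0

flip (74613/151935) -> (151935/74613): both odd, 74613 mod 4 = 1, 151935 mod 4 = 3, so the flip contributes +1; sign now +1
(151935/74613): 151935 mod 74613 = 2709, so (151935/74613) = (2709/74613)
flip (2709/74613) -> (74613/2709): both odd, 2709 mod 4 = 1, 74613 mod 4 = 1, so the flip contributes +1; sign now +1
(74613/2709): 74613 mod 2709 = 1470, so (74613/2709) = (1470/2709)
factor out 2^1: 1470 = 2^1·735; with 2709 mod 8 = 5, (2/2709) = -1; sign now -1; continue with (735/2709)
flip (735/2709) -> (2709/735): both odd, 735 mod 4 = 3, 2709 mod 4 = 1, so the flip contributes +1; sign now -1
(2709/735): 2709 mod 735 = 504, so (2709/735) = (504/735)
factor out 2^3: 504 = 2^3·63; with 735 mod 8 = 7, (2/735) = +1; sign now -1; continue with (63/735)
flip (63/735) -> (735/63): both odd, 63 mod 4 = 3, 735 mod 4 = 3, so the flip contributes -1; sign now +1
(735/63): 735 mod 63 = 42, so (735/63) = (42/63)
factor out 2^1: 42 = 2^1·21; with 63 mod 8 = 7, (2/63) = +1; sign now +1; continue with (21/63)
flip (21/63) -> (63/21): both odd, 21 mod 4 = 1, 63 mod 4 = 3, so the flip contributes +1; sign now +1
(63/21): 63 mod 21 = 0, so (63/21) = (0/21)
reached (0/21); gcd(a, n) > 1, so (0/21) = 0 and the symbol is 0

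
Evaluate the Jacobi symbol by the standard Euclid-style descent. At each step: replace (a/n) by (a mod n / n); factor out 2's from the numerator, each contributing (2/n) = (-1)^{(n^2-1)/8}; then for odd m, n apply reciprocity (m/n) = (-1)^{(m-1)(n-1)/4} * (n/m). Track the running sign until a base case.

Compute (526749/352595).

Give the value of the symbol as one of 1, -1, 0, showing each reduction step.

(526749/352595) = (174154/352595)   [reduce mod 352595]
174154 = 2^1·87077; (2/352595) = -1 since 352595 mod 8 = 3, so (174154/352595) = (-1)^1·(87077/352595); sign now -1
reciprocity: (87077/352595) = +1·(352595/87077) since 87077 mod 4 = 1, 352595 mod 4 = 3; sign now -1
(352595/87077) = (4287/87077)   [reduce mod 87077]
reciprocity: (4287/87077) = +1·(87077/4287) since 4287 mod 4 = 3, 87077 mod 4 = 1; sign now -1
(87077/4287) = (1337/4287)   [reduce mod 4287]
reciprocity: (1337/4287) = +1·(4287/1337) since 1337 mod 4 = 1, 4287 mod 4 = 3; sign now -1
(4287/1337) = (276/1337)   [reduce mod 1337]
276 = 2^2·69; (2/1337) = +1 since 1337 mod 8 = 1, so (276/1337) = (+1)^2·(69/1337); sign now -1
reciprocity: (69/1337) = +1·(1337/69) since 69 mod 4 = 1, 1337 mod 4 = 1; sign now -1
(1337/69) = (26/69)   [reduce mod 69]
26 = 2^1·13; (2/69) = -1 since 69 mod 8 = 5, so (26/69) = (-1)^1·(13/69); sign now +1
reciprocity: (13/69) = +1·(69/13) since 13 mod 4 = 1, 69 mod 4 = 1; sign now +1
(69/13) = (4/13)   [reduce mod 13]
4 = 2^2·1; (2/13) = -1 since 13 mod 8 = 5, so (4/13) = (-1)^2·(1/13); sign now +1
(1/13) = 1; final value = sign = +1

1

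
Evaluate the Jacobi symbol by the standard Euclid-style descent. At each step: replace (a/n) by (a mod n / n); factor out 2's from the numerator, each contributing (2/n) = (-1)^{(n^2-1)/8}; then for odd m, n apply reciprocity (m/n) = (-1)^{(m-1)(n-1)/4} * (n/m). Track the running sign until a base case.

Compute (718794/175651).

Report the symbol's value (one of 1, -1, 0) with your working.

-1

(718794/175651): 718794 mod 175651 = 16190, so (718794/175651) = (16190/175651)
factor out 2^1: 16190 = 2^1·8095; with 175651 mod 8 = 3, (2/175651) = -1; sign now -1; continue with (8095/175651)
flip (8095/175651) -> (175651/8095): both odd, 8095 mod 4 = 3, 175651 mod 4 = 3, so the flip contributes -1; sign now +1
(175651/8095): 175651 mod 8095 = 5656, so (175651/8095) = (5656/8095)
factor out 2^3: 5656 = 2^3·707; with 8095 mod 8 = 7, (2/8095) = +1; sign now +1; continue with (707/8095)
flip (707/8095) -> (8095/707): both odd, 707 mod 4 = 3, 8095 mod 4 = 3, so the flip contributes -1; sign now -1
(8095/707): 8095 mod 707 = 318, so (8095/707) = (318/707)
factor out 2^1: 318 = 2^1·159; with 707 mod 8 = 3, (2/707) = -1; sign now +1; continue with (159/707)
flip (159/707) -> (707/159): both odd, 159 mod 4 = 3, 707 mod 4 = 3, so the flip contributes -1; sign now -1
(707/159): 707 mod 159 = 71, so (707/159) = (71/159)
flip (71/159) -> (159/71): both odd, 71 mod 4 = 3, 159 mod 4 = 3, so the flip contributes -1; sign now +1
(159/71): 159 mod 71 = 17, so (159/71) = (17/71)
flip (17/71) -> (71/17): both odd, 17 mod 4 = 1, 71 mod 4 = 3, so the flip contributes +1; sign now +1
(71/17): 71 mod 17 = 3, so (71/17) = (3/17)
flip (3/17) -> (17/3): both odd, 3 mod 4 = 3, 17 mod 4 = 1, so the flip contributes +1; sign now +1
(17/3): 17 mod 3 = 2, so (17/3) = (2/3)
factor out 2^1: 2 = 2^1·1; with 3 mod 8 = 3, (2/3) = -1; sign now -1; continue with (1/3)
reached (1/3) = 1, so the symbol is -1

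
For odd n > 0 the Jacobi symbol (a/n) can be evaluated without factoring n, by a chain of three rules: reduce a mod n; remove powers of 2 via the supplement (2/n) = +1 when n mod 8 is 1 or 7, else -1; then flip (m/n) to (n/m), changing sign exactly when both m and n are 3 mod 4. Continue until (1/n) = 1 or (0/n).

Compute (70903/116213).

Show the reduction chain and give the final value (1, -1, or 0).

1

flip (70903/116213) -> (116213/70903): both odd, 70903 mod 4 = 3, 116213 mod 4 = 1, so the flip contributes +1; sign now +1
(116213/70903): 116213 mod 70903 = 45310, so (116213/70903) = (45310/70903)
factor out 2^1: 45310 = 2^1·22655; with 70903 mod 8 = 7, (2/70903) = +1; sign now +1; continue with (22655/70903)
flip (22655/70903) -> (70903/22655): both odd, 22655 mod 4 = 3, 70903 mod 4 = 3, so the flip contributes -1; sign now -1
(70903/22655): 70903 mod 22655 = 2938, so (70903/22655) = (2938/22655)
factor out 2^1: 2938 = 2^1·1469; with 22655 mod 8 = 7, (2/22655) = +1; sign now -1; continue with (1469/22655)
flip (1469/22655) -> (22655/1469): both odd, 1469 mod 4 = 1, 22655 mod 4 = 3, so the flip contributes +1; sign now -1
(22655/1469): 22655 mod 1469 = 620, so (22655/1469) = (620/1469)
factor out 2^2: 620 = 2^2·155; with 1469 mod 8 = 5, (2/1469) = -1; sign now -1; continue with (155/1469)
flip (155/1469) -> (1469/155): both odd, 155 mod 4 = 3, 1469 mod 4 = 1, so the flip contributes +1; sign now -1
(1469/155): 1469 mod 155 = 74, so (1469/155) = (74/155)
factor out 2^1: 74 = 2^1·37; with 155 mod 8 = 3, (2/155) = -1; sign now +1; continue with (37/155)
flip (37/155) -> (155/37): both odd, 37 mod 4 = 1, 155 mod 4 = 3, so the flip contributes +1; sign now +1
(155/37): 155 mod 37 = 7, so (155/37) = (7/37)
flip (7/37) -> (37/7): both odd, 7 mod 4 = 3, 37 mod 4 = 1, so the flip contributes +1; sign now +1
(37/7): 37 mod 7 = 2, so (37/7) = (2/7)
factor out 2^1: 2 = 2^1·1; with 7 mod 8 = 7, (2/7) = +1; sign now +1; continue with (1/7)
reached (1/7) = 1, so the symbol is +1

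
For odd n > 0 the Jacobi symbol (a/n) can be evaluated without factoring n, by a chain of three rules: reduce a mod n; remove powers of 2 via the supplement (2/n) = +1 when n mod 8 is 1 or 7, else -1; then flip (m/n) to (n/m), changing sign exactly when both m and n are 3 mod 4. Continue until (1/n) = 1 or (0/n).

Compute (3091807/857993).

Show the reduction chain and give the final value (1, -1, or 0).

-1

(3091807/857993): 3091807 mod 857993 = 517828, so (3091807/857993) = (517828/857993)
factor out 2^2: 517828 = 2^2·129457; with 857993 mod 8 = 1, (2/857993) = +1; sign now +1; continue with (129457/857993)
flip (129457/857993) -> (857993/129457): both odd, 129457 mod 4 = 1, 857993 mod 4 = 1, so the flip contributes +1; sign now +1
(857993/129457): 857993 mod 129457 = 81251, so (857993/129457) = (81251/129457)
flip (81251/129457) -> (129457/81251): both odd, 81251 mod 4 = 3, 129457 mod 4 = 1, so the flip contributes +1; sign now +1
(129457/81251): 129457 mod 81251 = 48206, so (129457/81251) = (48206/81251)
factor out 2^1: 48206 = 2^1·24103; with 81251 mod 8 = 3, (2/81251) = -1; sign now -1; continue with (24103/81251)
flip (24103/81251) -> (81251/24103): both odd, 24103 mod 4 = 3, 81251 mod 4 = 3, so the flip contributes -1; sign now +1
(81251/24103): 81251 mod 24103 = 8942, so (81251/24103) = (8942/24103)
factor out 2^1: 8942 = 2^1·4471; with 24103 mod 8 = 7, (2/24103) = +1; sign now +1; continue with (4471/24103)
flip (4471/24103) -> (24103/4471): both odd, 4471 mod 4 = 3, 24103 mod 4 = 3, so the flip contributes -1; sign now -1
(24103/4471): 24103 mod 4471 = 1748, so (24103/4471) = (1748/4471)
factor out 2^2: 1748 = 2^2·437; with 4471 mod 8 = 7, (2/4471) = +1; sign now -1; continue with (437/4471)
flip (437/4471) -> (4471/437): both odd, 437 mod 4 = 1, 4471 mod 4 = 3, so the flip contributes +1; sign now -1
(4471/437): 4471 mod 437 = 101, so (4471/437) = (101/437)
flip (101/437) -> (437/101): both odd, 101 mod 4 = 1, 437 mod 4 = 1, so the flip contributes +1; sign now -1
(437/101): 437 mod 101 = 33, so (437/101) = (33/101)
flip (33/101) -> (101/33): both odd, 33 mod 4 = 1, 101 mod 4 = 1, so the flip contributes +1; sign now -1
(101/33): 101 mod 33 = 2, so (101/33) = (2/33)
factor out 2^1: 2 = 2^1·1; with 33 mod 8 = 1, (2/33) = +1; sign now -1; continue with (1/33)
reached (1/33) = 1, so the symbol is -1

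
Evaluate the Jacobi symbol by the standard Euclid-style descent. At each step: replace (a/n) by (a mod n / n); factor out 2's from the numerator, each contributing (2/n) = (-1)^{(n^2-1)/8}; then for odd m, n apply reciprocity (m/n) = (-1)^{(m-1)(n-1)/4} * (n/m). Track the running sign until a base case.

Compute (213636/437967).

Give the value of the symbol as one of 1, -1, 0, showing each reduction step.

0

factor out 2^2: 213636 = 2^2·53409; with 437967 mod 8 = 7, (2/437967) = +1; sign now +1; continue with (53409/437967)
flip (53409/437967) -> (437967/53409): both odd, 53409 mod 4 = 1, 437967 mod 4 = 3, so the flip contributes +1; sign now +1
(437967/53409): 437967 mod 53409 = 10695, so (437967/53409) = (10695/53409)
flip (10695/53409) -> (53409/10695): both odd, 10695 mod 4 = 3, 53409 mod 4 = 1, so the flip contributes +1; sign now +1
(53409/10695): 53409 mod 10695 = 10629, so (53409/10695) = (10629/10695)
flip (10629/10695) -> (10695/10629): both odd, 10629 mod 4 = 1, 10695 mod 4 = 3, so the flip contributes +1; sign now +1
(10695/10629): 10695 mod 10629 = 66, so (10695/10629) = (66/10629)
factor out 2^1: 66 = 2^1·33; with 10629 mod 8 = 5, (2/10629) = -1; sign now -1; continue with (33/10629)
flip (33/10629) -> (10629/33): both odd, 33 mod 4 = 1, 10629 mod 4 = 1, so the flip contributes +1; sign now -1
(10629/33): 10629 mod 33 = 3, so (10629/33) = (3/33)
flip (3/33) -> (33/3): both odd, 3 mod 4 = 3, 33 mod 4 = 1, so the flip contributes +1; sign now -1
(33/3): 33 mod 3 = 0, so (33/3) = (0/3)
reached (0/3); gcd(a, n) > 1, so (0/3) = 0 and the symbol is 0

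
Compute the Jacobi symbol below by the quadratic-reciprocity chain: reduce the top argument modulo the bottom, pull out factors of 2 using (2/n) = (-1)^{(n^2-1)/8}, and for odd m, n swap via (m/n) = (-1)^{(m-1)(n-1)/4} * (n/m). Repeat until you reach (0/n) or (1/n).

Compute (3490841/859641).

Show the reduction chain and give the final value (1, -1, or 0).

-1

(3490841/859641): 3490841 mod 859641 = 52277, so (3490841/859641) = (52277/859641)
flip (52277/859641) -> (859641/52277): both odd, 52277 mod 4 = 1, 859641 mod 4 = 1, so the flip contributes +1; sign now +1
(859641/52277): 859641 mod 52277 = 23209, so (859641/52277) = (23209/52277)
flip (23209/52277) -> (52277/23209): both odd, 23209 mod 4 = 1, 52277 mod 4 = 1, so the flip contributes +1; sign now +1
(52277/23209): 52277 mod 23209 = 5859, so (52277/23209) = (5859/23209)
flip (5859/23209) -> (23209/5859): both odd, 5859 mod 4 = 3, 23209 mod 4 = 1, so the flip contributes +1; sign now +1
(23209/5859): 23209 mod 5859 = 5632, so (23209/5859) = (5632/5859)
factor out 2^9: 5632 = 2^9·11; with 5859 mod 8 = 3, (2/5859) = -1; sign now -1; continue with (11/5859)
flip (11/5859) -> (5859/11): both odd, 11 mod 4 = 3, 5859 mod 4 = 3, so the flip contributes -1; sign now +1
(5859/11): 5859 mod 11 = 7, so (5859/11) = (7/11)
flip (7/11) -> (11/7): both odd, 7 mod 4 = 3, 11 mod 4 = 3, so the flip contributes -1; sign now -1
(11/7): 11 mod 7 = 4, so (11/7) = (4/7)
factor out 2^2: 4 = 2^2·1; with 7 mod 8 = 7, (2/7) = +1; sign now -1; continue with (1/7)
reached (1/7) = 1, so the symbol is -1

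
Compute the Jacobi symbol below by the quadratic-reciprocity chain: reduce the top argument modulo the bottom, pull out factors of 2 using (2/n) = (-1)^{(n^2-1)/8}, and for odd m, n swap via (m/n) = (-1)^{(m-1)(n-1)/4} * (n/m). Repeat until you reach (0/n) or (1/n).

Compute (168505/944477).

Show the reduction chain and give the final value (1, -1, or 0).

reciprocity: (168505/944477) = +1·(944477/168505) since 168505 mod 4 = 1, 944477 mod 4 = 1; sign now +1
(944477/168505) = (101952/168505)   [reduce mod 168505]
101952 = 2^6·1593; (2/168505) = +1 since 168505 mod 8 = 1, so (101952/168505) = (+1)^6·(1593/168505); sign now +1
reciprocity: (1593/168505) = +1·(168505/1593) since 1593 mod 4 = 1, 168505 mod 4 = 1; sign now +1
(168505/1593) = (1240/1593)   [reduce mod 1593]
1240 = 2^3·155; (2/1593) = +1 since 1593 mod 8 = 1, so (1240/1593) = (+1)^3·(155/1593); sign now +1
reciprocity: (155/1593) = +1·(1593/155) since 155 mod 4 = 3, 1593 mod 4 = 1; sign now +1
(1593/155) = (43/155)   [reduce mod 155]
reciprocity: (43/155) = -1·(155/43) since 43 mod 4 = 3, 155 mod 4 = 3; sign now -1
(155/43) = (26/43)   [reduce mod 43]
26 = 2^1·13; (2/43) = -1 since 43 mod 8 = 3, so (26/43) = (-1)^1·(13/43); sign now +1
reciprocity: (13/43) = +1·(43/13) since 13 mod 4 = 1, 43 mod 4 = 3; sign now +1
(43/13) = (4/13)   [reduce mod 13]
4 = 2^2·1; (2/13) = -1 since 13 mod 8 = 5, so (4/13) = (-1)^2·(1/13); sign now +1
(1/13) = 1; final value = sign = +1

1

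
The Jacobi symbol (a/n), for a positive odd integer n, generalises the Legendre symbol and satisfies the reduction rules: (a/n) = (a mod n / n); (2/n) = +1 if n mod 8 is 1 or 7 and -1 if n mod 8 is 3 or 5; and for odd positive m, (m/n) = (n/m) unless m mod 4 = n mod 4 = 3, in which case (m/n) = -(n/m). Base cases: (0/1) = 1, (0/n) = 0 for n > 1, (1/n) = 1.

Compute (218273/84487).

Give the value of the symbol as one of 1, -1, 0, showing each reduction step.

(218273/84487): 218273 mod 84487 = 49299, so (218273/84487) = (49299/84487)
flip (49299/84487) -> (84487/49299): both odd, 49299 mod 4 = 3, 84487 mod 4 = 3, so the flip contributes -1; sign now -1
(84487/49299): 84487 mod 49299 = 35188, so (84487/49299) = (35188/49299)
factor out 2^2: 35188 = 2^2·8797; with 49299 mod 8 = 3, (2/49299) = -1; sign now -1; continue with (8797/49299)
flip (8797/49299) -> (49299/8797): both odd, 8797 mod 4 = 1, 49299 mod 4 = 3, so the flip contributes +1; sign now -1
(49299/8797): 49299 mod 8797 = 5314, so (49299/8797) = (5314/8797)
factor out 2^1: 5314 = 2^1·2657; with 8797 mod 8 = 5, (2/8797) = -1; sign now +1; continue with (2657/8797)
flip (2657/8797) -> (8797/2657): both odd, 2657 mod 4 = 1, 8797 mod 4 = 1, so the flip contributes +1; sign now +1
(8797/2657): 8797 mod 2657 = 826, so (8797/2657) = (826/2657)
factor out 2^1: 826 = 2^1·413; with 2657 mod 8 = 1, (2/2657) = +1; sign now +1; continue with (413/2657)
flip (413/2657) -> (2657/413): both odd, 413 mod 4 = 1, 2657 mod 4 = 1, so the flip contributes +1; sign now +1
(2657/413): 2657 mod 413 = 179, so (2657/413) = (179/413)
flip (179/413) -> (413/179): both odd, 179 mod 4 = 3, 413 mod 4 = 1, so the flip contributes +1; sign now +1
(413/179): 413 mod 179 = 55, so (413/179) = (55/179)
flip (55/179) -> (179/55): both odd, 55 mod 4 = 3, 179 mod 4 = 3, so the flip contributes -1; sign now -1
(179/55): 179 mod 55 = 14, so (179/55) = (14/55)
factor out 2^1: 14 = 2^1·7; with 55 mod 8 = 7, (2/55) = +1; sign now -1; continue with (7/55)
flip (7/55) -> (55/7): both odd, 7 mod 4 = 3, 55 mod 4 = 3, so the flip contributes -1; sign now +1
(55/7): 55 mod 7 = 6, so (55/7) = (6/7)
factor out 2^1: 6 = 2^1·3; with 7 mod 8 = 7, (2/7) = +1; sign now +1; continue with (3/7)
flip (3/7) -> (7/3): both odd, 3 mod 4 = 3, 7 mod 4 = 3, so the flip contributes -1; sign now -1
(7/3): 7 mod 3 = 1, so (7/3) = (1/3)
reached (1/3) = 1, so the symbol is -1

-1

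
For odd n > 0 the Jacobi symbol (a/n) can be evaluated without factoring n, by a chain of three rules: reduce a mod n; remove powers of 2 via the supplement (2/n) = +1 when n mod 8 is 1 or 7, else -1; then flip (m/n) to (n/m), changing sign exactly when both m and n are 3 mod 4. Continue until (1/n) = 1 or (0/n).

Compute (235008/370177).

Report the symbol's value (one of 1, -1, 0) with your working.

1

235008 = 2^9·459; (2/370177) = +1 since 370177 mod 8 = 1, so (235008/370177) = (+1)^9·(459/370177); sign now +1
reciprocity: (459/370177) = +1·(370177/459) since 459 mod 4 = 3, 370177 mod 4 = 1; sign now +1
(370177/459) = (223/459)   [reduce mod 459]
reciprocity: (223/459) = -1·(459/223) since 223 mod 4 = 3, 459 mod 4 = 3; sign now -1
(459/223) = (13/223)   [reduce mod 223]
reciprocity: (13/223) = +1·(223/13) since 13 mod 4 = 1, 223 mod 4 = 3; sign now -1
(223/13) = (2/13)   [reduce mod 13]
2 = 2^1·1; (2/13) = -1 since 13 mod 8 = 5, so (2/13) = (-1)^1·(1/13); sign now +1
(1/13) = 1; final value = sign = +1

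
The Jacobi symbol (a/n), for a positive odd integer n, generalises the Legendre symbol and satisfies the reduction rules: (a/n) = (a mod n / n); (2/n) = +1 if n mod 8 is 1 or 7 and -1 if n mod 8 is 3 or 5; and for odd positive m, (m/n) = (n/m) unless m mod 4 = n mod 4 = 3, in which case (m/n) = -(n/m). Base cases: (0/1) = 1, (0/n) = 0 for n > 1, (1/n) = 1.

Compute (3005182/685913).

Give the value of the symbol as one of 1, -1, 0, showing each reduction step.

(3005182/685913) = (261530/685913)   [reduce mod 685913]
261530 = 2^1·130765; (2/685913) = +1 since 685913 mod 8 = 1, so (261530/685913) = (+1)^1·(130765/685913); sign now +1
reciprocity: (130765/685913) = +1·(685913/130765) since 130765 mod 4 = 1, 685913 mod 4 = 1; sign now +1
(685913/130765) = (32088/130765)   [reduce mod 130765]
32088 = 2^3·4011; (2/130765) = -1 since 130765 mod 8 = 5, so (32088/130765) = (-1)^3·(4011/130765); sign now -1
reciprocity: (4011/130765) = +1·(130765/4011) since 4011 mod 4 = 3, 130765 mod 4 = 1; sign now -1
(130765/4011) = (2413/4011)   [reduce mod 4011]
reciprocity: (2413/4011) = +1·(4011/2413) since 2413 mod 4 = 1, 4011 mod 4 = 3; sign now -1
(4011/2413) = (1598/2413)   [reduce mod 2413]
1598 = 2^1·799; (2/2413) = -1 since 2413 mod 8 = 5, so (1598/2413) = (-1)^1·(799/2413); sign now +1
reciprocity: (799/2413) = +1·(2413/799) since 799 mod 4 = 3, 2413 mod 4 = 1; sign now +1
(2413/799) = (16/799)   [reduce mod 799]
16 = 2^4·1; (2/799) = +1 since 799 mod 8 = 7, so (16/799) = (+1)^4·(1/799); sign now +1
(1/799) = 1; final value = sign = +1

1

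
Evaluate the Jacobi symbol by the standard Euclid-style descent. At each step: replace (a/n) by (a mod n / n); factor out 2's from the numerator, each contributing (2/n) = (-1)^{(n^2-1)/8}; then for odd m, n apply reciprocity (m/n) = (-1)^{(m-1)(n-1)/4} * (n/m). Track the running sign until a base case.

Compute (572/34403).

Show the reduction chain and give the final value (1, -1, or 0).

572 = 2^2·143; (2/34403) = -1 since 34403 mod 8 = 3, so (572/34403) = (-1)^2·(143/34403); sign now +1
reciprocity: (143/34403) = -1·(34403/143) since 143 mod 4 = 3, 34403 mod 4 = 3; sign now -1
(34403/143) = (83/143)   [reduce mod 143]
reciprocity: (83/143) = -1·(143/83) since 83 mod 4 = 3, 143 mod 4 = 3; sign now +1
(143/83) = (60/83)   [reduce mod 83]
60 = 2^2·15; (2/83) = -1 since 83 mod 8 = 3, so (60/83) = (-1)^2·(15/83); sign now +1
reciprocity: (15/83) = -1·(83/15) since 15 mod 4 = 3, 83 mod 4 = 3; sign now -1
(83/15) = (8/15)   [reduce mod 15]
8 = 2^3·1; (2/15) = +1 since 15 mod 8 = 7, so (8/15) = (+1)^3·(1/15); sign now -1
(1/15) = 1; final value = sign = -1

-1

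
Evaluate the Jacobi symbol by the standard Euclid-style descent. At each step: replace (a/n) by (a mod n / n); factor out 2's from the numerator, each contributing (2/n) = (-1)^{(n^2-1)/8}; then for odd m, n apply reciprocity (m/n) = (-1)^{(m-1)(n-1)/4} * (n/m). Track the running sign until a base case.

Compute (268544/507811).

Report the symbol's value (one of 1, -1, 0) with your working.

268544 = 2^8·1049; (2/507811) = -1 since 507811 mod 8 = 3, so (268544/507811) = (-1)^8·(1049/507811); sign now +1
reciprocity: (1049/507811) = +1·(507811/1049) since 1049 mod 4 = 1, 507811 mod 4 = 3; sign now +1
(507811/1049) = (95/1049)   [reduce mod 1049]
reciprocity: (95/1049) = +1·(1049/95) since 95 mod 4 = 3, 1049 mod 4 = 1; sign now +1
(1049/95) = (4/95)   [reduce mod 95]
4 = 2^2·1; (2/95) = +1 since 95 mod 8 = 7, so (4/95) = (+1)^2·(1/95); sign now +1
(1/95) = 1; final value = sign = +1

1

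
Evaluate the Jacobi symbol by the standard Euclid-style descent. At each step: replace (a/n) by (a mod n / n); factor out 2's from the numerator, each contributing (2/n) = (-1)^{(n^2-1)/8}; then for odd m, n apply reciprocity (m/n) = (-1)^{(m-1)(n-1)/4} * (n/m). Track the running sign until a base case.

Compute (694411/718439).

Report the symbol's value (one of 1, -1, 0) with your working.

flip (694411/718439) -> (718439/694411): both odd, 694411 mod 4 = 3, 718439 mod 4 = 3, so the flip contributes -1; sign now -1
(718439/694411): 718439 mod 694411 = 24028, so (718439/694411) = (24028/694411)
factor out 2^2: 24028 = 2^2·6007; with 694411 mod 8 = 3, (2/694411) = -1; sign now -1; continue with (6007/694411)
flip (6007/694411) -> (694411/6007): both odd, 6007 mod 4 = 3, 694411 mod 4 = 3, so the flip contributes -1; sign now +1
(694411/6007): 694411 mod 6007 = 3606, so (694411/6007) = (3606/6007)
factor out 2^1: 3606 = 2^1·1803; with 6007 mod 8 = 7, (2/6007) = +1; sign now +1; continue with (1803/6007)
flip (1803/6007) -> (6007/1803): both odd, 1803 mod 4 = 3, 6007 mod 4 = 3, so the flip contributes -1; sign now -1
(6007/1803): 6007 mod 1803 = 598, so (6007/1803) = (598/1803)
factor out 2^1: 598 = 2^1·299; with 1803 mod 8 = 3, (2/1803) = -1; sign now +1; continue with (299/1803)
flip (299/1803) -> (1803/299): both odd, 299 mod 4 = 3, 1803 mod 4 = 3, so the flip contributes -1; sign now -1
(1803/299): 1803 mod 299 = 9, so (1803/299) = (9/299)
flip (9/299) -> (299/9): both odd, 9 mod 4 = 1, 299 mod 4 = 3, so the flip contributes +1; sign now -1
(299/9): 299 mod 9 = 2, so (299/9) = (2/9)
factor out 2^1: 2 = 2^1·1; with 9 mod 8 = 1, (2/9) = +1; sign now -1; continue with (1/9)
reached (1/9) = 1, so the symbol is -1

-1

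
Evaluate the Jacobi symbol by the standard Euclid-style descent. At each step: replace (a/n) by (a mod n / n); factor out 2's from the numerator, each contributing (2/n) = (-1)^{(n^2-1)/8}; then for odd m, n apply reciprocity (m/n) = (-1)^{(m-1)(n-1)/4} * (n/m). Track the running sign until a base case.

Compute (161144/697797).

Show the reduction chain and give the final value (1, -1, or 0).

factor out 2^3: 161144 = 2^3·20143; with 697797 mod 8 = 5, (2/697797) = -1; sign now -1; continue with (20143/697797)
flip (20143/697797) -> (697797/20143): both odd, 20143 mod 4 = 3, 697797 mod 4 = 1, so the flip contributes +1; sign now -1
(697797/20143): 697797 mod 20143 = 12935, so (697797/20143) = (12935/20143)
flip (12935/20143) -> (20143/12935): both odd, 12935 mod 4 = 3, 20143 mod 4 = 3, so the flip contributes -1; sign now +1
(20143/12935): 20143 mod 12935 = 7208, so (20143/12935) = (7208/12935)
factor out 2^3: 7208 = 2^3·901; with 12935 mod 8 = 7, (2/12935) = +1; sign now +1; continue with (901/12935)
flip (901/12935) -> (12935/901): both odd, 901 mod 4 = 1, 12935 mod 4 = 3, so the flip contributes +1; sign now +1
(12935/901): 12935 mod 901 = 321, so (12935/901) = (321/901)
flip (321/901) -> (901/321): both odd, 321 mod 4 = 1, 901 mod 4 = 1, so the flip contributes +1; sign now +1
(901/321): 901 mod 321 = 259, so (901/321) = (259/321)
flip (259/321) -> (321/259): both odd, 259 mod 4 = 3, 321 mod 4 = 1, so the flip contributes +1; sign now +1
(321/259): 321 mod 259 = 62, so (321/259) = (62/259)
factor out 2^1: 62 = 2^1·31; with 259 mod 8 = 3, (2/259) = -1; sign now -1; continue with (31/259)
flip (31/259) -> (259/31): both odd, 31 mod 4 = 3, 259 mod 4 = 3, so the flip contributes -1; sign now +1
(259/31): 259 mod 31 = 11, so (259/31) = (11/31)
flip (11/31) -> (31/11): both odd, 11 mod 4 = 3, 31 mod 4 = 3, so the flip contributes -1; sign now -1
(31/11): 31 mod 11 = 9, so (31/11) = (9/11)
flip (9/11) -> (11/9): both odd, 9 mod 4 = 1, 11 mod 4 = 3, so the flip contributes +1; sign now -1
(11/9): 11 mod 9 = 2, so (11/9) = (2/9)
factor out 2^1: 2 = 2^1·1; with 9 mod 8 = 1, (2/9) = +1; sign now -1; continue with (1/9)
reached (1/9) = 1, so the symbol is -1

-1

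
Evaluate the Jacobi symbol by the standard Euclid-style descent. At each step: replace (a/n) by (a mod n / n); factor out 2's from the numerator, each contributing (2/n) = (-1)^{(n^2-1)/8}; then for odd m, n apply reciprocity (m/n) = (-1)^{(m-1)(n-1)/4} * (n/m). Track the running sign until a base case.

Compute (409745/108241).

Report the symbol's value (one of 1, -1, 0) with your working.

0

(409745/108241) = (85022/108241)   [reduce mod 108241]
85022 = 2^1·42511; (2/108241) = +1 since 108241 mod 8 = 1, so (85022/108241) = (+1)^1·(42511/108241); sign now +1
reciprocity: (42511/108241) = +1·(108241/42511) since 42511 mod 4 = 3, 108241 mod 4 = 1; sign now +1
(108241/42511) = (23219/42511)   [reduce mod 42511]
reciprocity: (23219/42511) = -1·(42511/23219) since 23219 mod 4 = 3, 42511 mod 4 = 3; sign now -1
(42511/23219) = (19292/23219)   [reduce mod 23219]
19292 = 2^2·4823; (2/23219) = -1 since 23219 mod 8 = 3, so (19292/23219) = (-1)^2·(4823/23219); sign now -1
reciprocity: (4823/23219) = -1·(23219/4823) since 4823 mod 4 = 3, 23219 mod 4 = 3; sign now +1
(23219/4823) = (3927/4823)   [reduce mod 4823]
reciprocity: (3927/4823) = -1·(4823/3927) since 3927 mod 4 = 3, 4823 mod 4 = 3; sign now -1
(4823/3927) = (896/3927)   [reduce mod 3927]
896 = 2^7·7; (2/3927) = +1 since 3927 mod 8 = 7, so (896/3927) = (+1)^7·(7/3927); sign now -1
reciprocity: (7/3927) = -1·(3927/7) since 7 mod 4 = 3, 3927 mod 4 = 3; sign now +1
(3927/7) = (0/7)   [reduce mod 7]
(0/7) = 0   [gcd(a, n) > 1]; final value = 0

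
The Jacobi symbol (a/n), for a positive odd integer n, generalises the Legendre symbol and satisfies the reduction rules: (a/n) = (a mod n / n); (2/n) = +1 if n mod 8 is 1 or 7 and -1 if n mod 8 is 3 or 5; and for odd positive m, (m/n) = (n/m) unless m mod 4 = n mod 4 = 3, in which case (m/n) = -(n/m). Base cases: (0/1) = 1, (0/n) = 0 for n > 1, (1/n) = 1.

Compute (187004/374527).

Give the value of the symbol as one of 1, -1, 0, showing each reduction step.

factor out 2^2: 187004 = 2^2·46751; with 374527 mod 8 = 7, (2/374527) = +1; sign now +1; continue with (46751/374527)
flip (46751/374527) -> (374527/46751): both odd, 46751 mod 4 = 3, 374527 mod 4 = 3, so the flip contributes -1; sign now -1
(374527/46751): 374527 mod 46751 = 519, so (374527/46751) = (519/46751)
flip (519/46751) -> (46751/519): both odd, 519 mod 4 = 3, 46751 mod 4 = 3, so the flip contributes -1; sign now +1
(46751/519): 46751 mod 519 = 41, so (46751/519) = (41/519)
flip (41/519) -> (519/41): both odd, 41 mod 4 = 1, 519 mod 4 = 3, so the flip contributes +1; sign now +1
(519/41): 519 mod 41 = 27, so (519/41) = (27/41)
flip (27/41) -> (41/27): both odd, 27 mod 4 = 3, 41 mod 4 = 1, so the flip contributes +1; sign now +1
(41/27): 41 mod 27 = 14, so (41/27) = (14/27)
factor out 2^1: 14 = 2^1·7; with 27 mod 8 = 3, (2/27) = -1; sign now -1; continue with (7/27)
flip (7/27) -> (27/7): both odd, 7 mod 4 = 3, 27 mod 4 = 3, so the flip contributes -1; sign now +1
(27/7): 27 mod 7 = 6, so (27/7) = (6/7)
factor out 2^1: 6 = 2^1·3; with 7 mod 8 = 7, (2/7) = +1; sign now +1; continue with (3/7)
flip (3/7) -> (7/3): both odd, 3 mod 4 = 3, 7 mod 4 = 3, so the flip contributes -1; sign now -1
(7/3): 7 mod 3 = 1, so (7/3) = (1/3)
reached (1/3) = 1, so the symbol is -1

-1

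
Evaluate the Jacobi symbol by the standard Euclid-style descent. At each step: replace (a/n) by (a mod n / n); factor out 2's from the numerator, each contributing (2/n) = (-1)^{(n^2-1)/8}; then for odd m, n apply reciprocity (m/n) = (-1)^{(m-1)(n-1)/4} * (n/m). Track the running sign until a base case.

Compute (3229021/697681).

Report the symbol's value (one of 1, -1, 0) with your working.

(3229021/697681) = (438297/697681)   [reduce mod 697681]
reciprocity: (438297/697681) = +1·(697681/438297) since 438297 mod 4 = 1, 697681 mod 4 = 1; sign now +1
(697681/438297) = (259384/438297)   [reduce mod 438297]
259384 = 2^3·32423; (2/438297) = +1 since 438297 mod 8 = 1, so (259384/438297) = (+1)^3·(32423/438297); sign now +1
reciprocity: (32423/438297) = +1·(438297/32423) since 32423 mod 4 = 3, 438297 mod 4 = 1; sign now +1
(438297/32423) = (16798/32423)   [reduce mod 32423]
16798 = 2^1·8399; (2/32423) = +1 since 32423 mod 8 = 7, so (16798/32423) = (+1)^1·(8399/32423); sign now +1
reciprocity: (8399/32423) = -1·(32423/8399) since 8399 mod 4 = 3, 32423 mod 4 = 3; sign now -1
(32423/8399) = (7226/8399)   [reduce mod 8399]
7226 = 2^1·3613; (2/8399) = +1 since 8399 mod 8 = 7, so (7226/8399) = (+1)^1·(3613/8399); sign now -1
reciprocity: (3613/8399) = +1·(8399/3613) since 3613 mod 4 = 1, 8399 mod 4 = 3; sign now -1
(8399/3613) = (1173/3613)   [reduce mod 3613]
reciprocity: (1173/3613) = +1·(3613/1173) since 1173 mod 4 = 1, 3613 mod 4 = 1; sign now -1
(3613/1173) = (94/1173)   [reduce mod 1173]
94 = 2^1·47; (2/1173) = -1 since 1173 mod 8 = 5, so (94/1173) = (-1)^1·(47/1173); sign now +1
reciprocity: (47/1173) = +1·(1173/47) since 47 mod 4 = 3, 1173 mod 4 = 1; sign now +1
(1173/47) = (45/47)   [reduce mod 47]
reciprocity: (45/47) = +1·(47/45) since 45 mod 4 = 1, 47 mod 4 = 3; sign now +1
(47/45) = (2/45)   [reduce mod 45]
2 = 2^1·1; (2/45) = -1 since 45 mod 8 = 5, so (2/45) = (-1)^1·(1/45); sign now -1
(1/45) = 1; final value = sign = -1

-1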